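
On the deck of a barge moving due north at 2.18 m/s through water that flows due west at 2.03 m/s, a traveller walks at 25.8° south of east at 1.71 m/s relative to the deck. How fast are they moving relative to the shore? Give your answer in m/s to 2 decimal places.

In east/north components (m/s): traveller relative to barge = (1.540, -0.744); barge relative to water = (0.000, 2.180); water relative to ground = (-2.030, 0.000).
Sum = (-0.490, 1.436) m/s.
Speed = |(-0.490, 1.436)| = 1.517 m/s.

1.52 m/s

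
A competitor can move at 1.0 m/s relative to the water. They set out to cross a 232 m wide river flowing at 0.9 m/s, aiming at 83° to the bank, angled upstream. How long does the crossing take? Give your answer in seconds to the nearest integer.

The component of the competitor's velocity perpendicular to the bank is 1.0 × sin 83° = 0.993 m/s.
Only the cross-stream component determines the crossing time; the current contributes nothing perpendicular to the bank.
Time = 232 / 0.993 = 233.742 s.

234 s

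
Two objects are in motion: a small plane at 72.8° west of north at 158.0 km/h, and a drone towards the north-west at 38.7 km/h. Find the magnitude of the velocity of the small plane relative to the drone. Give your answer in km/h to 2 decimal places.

Taking east as x and north as y: small plane velocity = (-150.934, 46.722) km/h; drone velocity = (-27.365, 27.365) km/h.
Velocity of small plane relative to drone = (-150.934, 46.722) − (-27.365, 27.365) = (-123.569, 19.357) km/h.
Magnitude = |(-123.569, 19.357)| = 125.076 km/h.

125.08 km/h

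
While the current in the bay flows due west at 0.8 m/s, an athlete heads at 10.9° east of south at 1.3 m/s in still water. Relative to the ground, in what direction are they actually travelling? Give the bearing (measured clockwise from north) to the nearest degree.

203°

Taking east as x and north as y: velocity relative to the water = (0.246, -1.277) m/s; the water relative to ground = (-0.800, 0.000) m/s.
Velocity relative to ground = (0.246, -1.277) + (-0.800, 0.000) = (-0.554, -1.277) m/s.
Bearing = atan2(-0.55, -1.28) = 203.47° clockwise from north.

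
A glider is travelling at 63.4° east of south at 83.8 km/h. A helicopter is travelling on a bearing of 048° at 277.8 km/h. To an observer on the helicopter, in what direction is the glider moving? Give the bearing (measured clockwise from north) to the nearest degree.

Taking east as x and north as y: glider velocity = (74.930, -37.522) km/h; helicopter velocity = (206.446, 185.884) km/h.
Velocity of glider relative to helicopter = (74.930, -37.522) − (206.446, 185.884) = (-131.516, -223.407) km/h.
Bearing = atan2(-131.52, -223.41) = 210.48° clockwise from north.

210°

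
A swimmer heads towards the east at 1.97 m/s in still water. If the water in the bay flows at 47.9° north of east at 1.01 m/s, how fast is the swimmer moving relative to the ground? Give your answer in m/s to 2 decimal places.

2.75 m/s

Taking east as x and north as y: velocity relative to the water = (1.970, 0.000) m/s; the water relative to ground = (0.677, 0.749) m/s.
Velocity relative to ground = (1.970, 0.000) + (0.677, 0.749) = (2.647, 0.749) m/s.
Speed = |(2.647, 0.749)| = 2.751 m/s.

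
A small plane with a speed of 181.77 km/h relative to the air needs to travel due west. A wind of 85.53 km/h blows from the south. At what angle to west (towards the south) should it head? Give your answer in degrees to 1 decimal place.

28.1°

The wind pushes perpendicular to the desired track; the heading must have a component into the wind equal to 85.53 km/h: 181.77 sin θ = 85.53.
sin θ = 0.4705, so θ = 28.069°.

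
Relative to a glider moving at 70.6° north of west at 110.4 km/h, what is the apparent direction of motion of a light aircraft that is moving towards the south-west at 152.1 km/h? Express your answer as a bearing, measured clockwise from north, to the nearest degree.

Taking east as x and north as y: light aircraft velocity = (-107.551, -107.551) km/h; glider velocity = (-36.671, 104.132) km/h.
Velocity of light aircraft relative to glider = (-107.551, -107.551) − (-36.671, 104.132) = (-70.880, -211.683) km/h.
Bearing = atan2(-70.88, -211.68) = 198.51° clockwise from north.

199°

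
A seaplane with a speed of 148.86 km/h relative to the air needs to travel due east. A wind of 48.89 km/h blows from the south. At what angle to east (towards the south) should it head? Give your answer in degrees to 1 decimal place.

19.2°

The wind pushes perpendicular to the desired track; the heading must have a component into the wind equal to 48.89 km/h: 148.86 sin θ = 48.89.
sin θ = 0.3284, so θ = 19.173°.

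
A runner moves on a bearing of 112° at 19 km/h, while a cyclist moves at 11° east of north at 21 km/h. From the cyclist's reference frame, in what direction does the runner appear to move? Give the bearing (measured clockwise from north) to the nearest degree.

Taking east as x and north as y: runner velocity = (17.616, -7.118) km/h; cyclist velocity = (4.007, 20.614) km/h.
Velocity of runner relative to cyclist = (17.616, -7.118) − (4.007, 20.614) = (13.610, -27.732) km/h.
Bearing = atan2(13.61, -27.73) = 153.86° clockwise from north.

154°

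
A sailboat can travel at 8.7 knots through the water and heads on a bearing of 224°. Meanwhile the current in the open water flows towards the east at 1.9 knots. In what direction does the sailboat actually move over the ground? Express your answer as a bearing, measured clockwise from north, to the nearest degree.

214°

Taking east as x and north as y: velocity relative to the water = (-6.044, -6.258) knots; the water relative to ground = (1.900, 0.000) knots.
Velocity relative to ground = (-6.044, -6.258) + (1.900, 0.000) = (-4.144, -6.258) knots.
Bearing = atan2(-4.14, -6.26) = 213.51° clockwise from north.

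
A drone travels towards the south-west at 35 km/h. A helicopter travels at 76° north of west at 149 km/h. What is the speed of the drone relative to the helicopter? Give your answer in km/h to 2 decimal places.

169.70 km/h

Taking east as x and north as y: drone velocity = (-24.749, -24.749) km/h; helicopter velocity = (-36.046, 144.574) km/h.
Velocity of drone relative to helicopter = (-24.749, -24.749) − (-36.046, 144.574) = (11.298, -169.323) km/h.
Magnitude = |(11.298, -169.323)| = 169.699 km/h.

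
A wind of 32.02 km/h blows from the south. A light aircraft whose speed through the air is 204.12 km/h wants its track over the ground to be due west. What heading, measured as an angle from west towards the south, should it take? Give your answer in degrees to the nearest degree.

The wind pushes perpendicular to the desired track; the heading must have a component into the wind equal to 32.02 km/h: 204.12 sin θ = 32.02.
sin θ = 0.1569, so θ = 9.025°.

9°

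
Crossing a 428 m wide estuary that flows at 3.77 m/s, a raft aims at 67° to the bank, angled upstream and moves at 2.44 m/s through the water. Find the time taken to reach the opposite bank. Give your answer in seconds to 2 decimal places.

The component of the raft's velocity perpendicular to the bank is 2.44 × sin 67° = 2.246 m/s.
The current is parallel to the bank, so it does not affect the crossing time.
Time = 428 / 2.246 = 190.558 s.

190.56 s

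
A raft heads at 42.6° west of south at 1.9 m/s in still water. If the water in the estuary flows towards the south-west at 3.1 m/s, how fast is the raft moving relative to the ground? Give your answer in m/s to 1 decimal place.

5.0 m/s

Taking east as x and north as y: velocity relative to the water = (-1.286, -1.399) m/s; the water relative to ground = (-2.192, -2.192) m/s.
Velocity relative to ground = (-1.286, -1.399) + (-2.192, -2.192) = (-3.478, -3.591) m/s.
Speed = |(-3.478, -3.591)| = 4.999 m/s.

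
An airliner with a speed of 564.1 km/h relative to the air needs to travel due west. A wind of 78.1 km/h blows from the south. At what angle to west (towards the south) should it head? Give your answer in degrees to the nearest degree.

8°

The wind pushes perpendicular to the desired track; the heading must have a component into the wind equal to 78.1 km/h: 564.1 sin θ = 78.1.
sin θ = 0.1385, so θ = 7.958°.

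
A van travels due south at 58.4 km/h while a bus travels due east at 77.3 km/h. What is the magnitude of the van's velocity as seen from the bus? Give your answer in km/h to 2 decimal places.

Taking east as x and north as y: van velocity = (0.000, -58.400) km/h; bus velocity = (77.300, 0.000) km/h.
Velocity of van relative to bus = (0.000, -58.400) − (77.300, 0.000) = (-77.300, -58.400) km/h.
Magnitude = |(-77.300, -58.400)| = 96.881 km/h.

96.88 km/h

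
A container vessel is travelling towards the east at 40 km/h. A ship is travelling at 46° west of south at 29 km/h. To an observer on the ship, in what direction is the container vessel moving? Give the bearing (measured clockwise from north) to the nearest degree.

072°

Taking east as x and north as y: container vessel velocity = (40.000, 0.000) km/h; ship velocity = (-20.861, -20.145) km/h.
Velocity of container vessel relative to ship = (40.000, 0.000) − (-20.861, -20.145) = (60.861, 20.145) km/h.
Bearing = atan2(60.86, 20.15) = 71.69° clockwise from north.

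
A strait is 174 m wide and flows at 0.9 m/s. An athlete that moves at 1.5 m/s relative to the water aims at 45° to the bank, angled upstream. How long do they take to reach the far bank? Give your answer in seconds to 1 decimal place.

164.0 s

The component of the athlete's velocity perpendicular to the bank is 1.5 × sin 45° = 1.061 m/s.
The current is parallel to the bank, so it does not affect the crossing time.
Time = 174 / 1.061 = 164.049 s.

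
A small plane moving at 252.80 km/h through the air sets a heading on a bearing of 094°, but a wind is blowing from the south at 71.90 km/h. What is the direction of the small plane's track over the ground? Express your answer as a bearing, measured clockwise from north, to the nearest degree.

Taking east as x and north as y: velocity relative to the air = (252.184, -17.634) km/h; the air relative to ground = (0.000, 71.900) km/h.
Velocity relative to ground = (252.184, -17.634) + (0.000, 71.900) = (252.184, 54.266) km/h.
Bearing = atan2(252.18, 54.27) = 77.86° clockwise from north.

078°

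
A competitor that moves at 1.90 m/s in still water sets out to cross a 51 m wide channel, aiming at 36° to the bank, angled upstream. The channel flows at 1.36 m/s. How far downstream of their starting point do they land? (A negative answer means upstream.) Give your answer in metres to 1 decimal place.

-8.1 m

Perpendicular speed = 1.117 m/s; crossing time = 51 / 1.117 = 45.667 s.
Net downstream speed = -0.177 m/s.
Drift = -0.177 × 45.667 = -8.089 m (upstream).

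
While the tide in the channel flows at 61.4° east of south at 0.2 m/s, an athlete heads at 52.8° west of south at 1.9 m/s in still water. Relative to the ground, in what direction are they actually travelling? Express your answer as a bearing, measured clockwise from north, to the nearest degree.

227°

Taking east as x and north as y: velocity relative to the water = (-1.513, -1.149) m/s; the water relative to ground = (0.176, -0.096) m/s.
Velocity relative to ground = (-1.513, -1.149) + (0.176, -0.096) = (-1.338, -1.244) m/s.
Bearing = atan2(-1.34, -1.24) = 227.07° clockwise from north.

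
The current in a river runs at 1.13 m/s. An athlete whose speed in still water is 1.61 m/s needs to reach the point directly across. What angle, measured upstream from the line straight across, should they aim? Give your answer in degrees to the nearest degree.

45°

To cancel the current, the upstream component of the athlete's velocity must equal the flow: 1.61 sin θ = 1.13.
sin θ = 1.13 / 1.61 = 0.7019.
θ = arcsin(0.7019) = 44.577°.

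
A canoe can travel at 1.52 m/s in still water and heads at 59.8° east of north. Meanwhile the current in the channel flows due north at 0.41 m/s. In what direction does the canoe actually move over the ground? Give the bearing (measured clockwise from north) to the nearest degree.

048°

Taking east as x and north as y: velocity relative to the water = (1.314, 0.765) m/s; the water relative to ground = (0.000, 0.410) m/s.
Velocity relative to ground = (1.314, 0.765) + (0.000, 0.410) = (1.314, 1.175) m/s.
Bearing = atan2(1.31, 1.17) = 48.20° clockwise from north.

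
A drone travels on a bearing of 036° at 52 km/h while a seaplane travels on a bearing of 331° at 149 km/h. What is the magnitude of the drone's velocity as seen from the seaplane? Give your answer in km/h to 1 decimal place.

135.5 km/h

Taking east as x and north as y: drone velocity = (30.565, 42.069) km/h; seaplane velocity = (-72.237, 130.318) km/h.
Velocity of drone relative to seaplane = (30.565, 42.069) − (-72.237, 130.318) = (102.801, -88.249) km/h.
Magnitude = |(102.801, -88.249)| = 135.485 km/h.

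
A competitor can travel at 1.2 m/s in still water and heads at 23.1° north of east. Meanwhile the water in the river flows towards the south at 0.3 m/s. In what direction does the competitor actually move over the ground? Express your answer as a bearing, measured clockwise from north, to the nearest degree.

081°

Taking east as x and north as y: velocity relative to the water = (1.104, 0.471) m/s; the water relative to ground = (0.000, -0.300) m/s.
Velocity relative to ground = (1.104, 0.471) + (0.000, -0.300) = (1.104, 0.171) m/s.
Bearing = atan2(1.10, 0.17) = 81.20° clockwise from north.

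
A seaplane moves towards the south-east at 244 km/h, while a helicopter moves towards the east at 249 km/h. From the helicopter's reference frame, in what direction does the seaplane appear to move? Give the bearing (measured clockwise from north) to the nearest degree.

Taking east as x and north as y: seaplane velocity = (172.534, -172.534) km/h; helicopter velocity = (249.000, 0.000) km/h.
Velocity of seaplane relative to helicopter = (172.534, -172.534) − (249.000, 0.000) = (-76.466, -172.534) km/h.
Bearing = atan2(-76.47, -172.53) = 203.90° clockwise from north.

204°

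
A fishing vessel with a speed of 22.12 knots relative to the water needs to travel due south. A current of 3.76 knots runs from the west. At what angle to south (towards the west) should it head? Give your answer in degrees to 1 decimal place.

9.8°

The current pushes perpendicular to the desired track; the heading must have a component into the current equal to 3.76 knots: 22.12 sin θ = 3.76.
sin θ = 0.1700, so θ = 9.787°.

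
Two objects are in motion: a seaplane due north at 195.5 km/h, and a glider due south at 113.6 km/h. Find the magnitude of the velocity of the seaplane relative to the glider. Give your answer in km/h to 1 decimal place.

Taking east as x and north as y: seaplane velocity = (0.000, 195.500) km/h; glider velocity = (0.000, -113.600) km/h.
Velocity of seaplane relative to glider = (0.000, 195.500) − (0.000, -113.600) = (0.000, 309.100) km/h.
Magnitude = |(0.000, 309.100)| = 309.100 km/h.

309.1 km/h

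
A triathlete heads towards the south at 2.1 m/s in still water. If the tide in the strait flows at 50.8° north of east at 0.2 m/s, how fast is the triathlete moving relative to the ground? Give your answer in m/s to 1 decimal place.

Taking east as x and north as y: velocity relative to the water = (0.000, -2.100) m/s; the water relative to ground = (0.126, 0.155) m/s.
Velocity relative to ground = (0.000, -2.100) + (0.126, 0.155) = (0.126, -1.945) m/s.
Speed = |(0.126, -1.945)| = 1.949 m/s.

1.9 m/s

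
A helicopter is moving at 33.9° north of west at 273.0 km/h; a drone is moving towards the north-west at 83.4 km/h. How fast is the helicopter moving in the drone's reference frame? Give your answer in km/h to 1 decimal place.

Taking east as x and north as y: helicopter velocity = (-226.593, 152.264) km/h; drone velocity = (-58.973, 58.973) km/h.
Velocity of helicopter relative to drone = (-226.593, 152.264) − (-58.973, 58.973) = (-167.621, 93.292) km/h.
Magnitude = |(-167.621, 93.292)| = 191.833 km/h.

191.8 km/h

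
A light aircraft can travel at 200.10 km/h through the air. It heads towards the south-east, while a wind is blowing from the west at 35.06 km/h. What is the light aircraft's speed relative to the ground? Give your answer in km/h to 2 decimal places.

Taking east as x and north as y: velocity relative to the air = (141.492, -141.492) km/h; the air relative to ground = (35.060, 0.000) km/h.
Velocity relative to ground = (141.492, -141.492) + (35.060, 0.000) = (176.552, -141.492) km/h.
Speed = |(176.552, -141.492)| = 226.253 km/h.

226.25 km/h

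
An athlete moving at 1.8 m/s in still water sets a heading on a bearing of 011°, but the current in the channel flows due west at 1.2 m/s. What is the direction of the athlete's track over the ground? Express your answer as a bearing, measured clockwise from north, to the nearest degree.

334°

Taking east as x and north as y: velocity relative to the water = (0.343, 1.767) m/s; the water relative to ground = (-1.200, 0.000) m/s.
Velocity relative to ground = (0.343, 1.767) + (-1.200, 0.000) = (-0.857, 1.767) m/s.
Bearing = atan2(-0.86, 1.77) = 334.14° clockwise from north.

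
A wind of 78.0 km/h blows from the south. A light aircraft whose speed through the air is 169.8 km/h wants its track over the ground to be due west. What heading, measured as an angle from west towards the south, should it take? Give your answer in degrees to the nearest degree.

27°

The wind pushes perpendicular to the desired track; the heading must have a component into the wind equal to 78.0 km/h: 169.8 sin θ = 78.0.
sin θ = 0.4594, so θ = 27.346°.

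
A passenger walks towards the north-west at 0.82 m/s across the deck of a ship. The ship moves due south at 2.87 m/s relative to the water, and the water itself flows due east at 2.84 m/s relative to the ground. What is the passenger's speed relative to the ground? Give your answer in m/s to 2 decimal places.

3.22 m/s

In east/north components (m/s): passenger relative to ship = (-0.580, 0.580); ship relative to water = (0.000, -2.870); water relative to ground = (2.840, 0.000).
Sum = (2.260, -2.290) m/s.
Speed = |(2.260, -2.290)| = 3.218 m/s.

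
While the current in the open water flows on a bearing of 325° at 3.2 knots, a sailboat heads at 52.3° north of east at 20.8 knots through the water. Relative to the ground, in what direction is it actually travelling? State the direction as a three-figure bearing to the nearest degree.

Taking east as x and north as y: velocity relative to the water = (12.720, 16.457) knots; the water relative to ground = (-1.835, 2.621) knots.
Velocity relative to ground = (12.720, 16.457) + (-1.835, 2.621) = (10.884, 19.079) knots.
Bearing = atan2(10.88, 19.08) = 29.70° clockwise from north.

030°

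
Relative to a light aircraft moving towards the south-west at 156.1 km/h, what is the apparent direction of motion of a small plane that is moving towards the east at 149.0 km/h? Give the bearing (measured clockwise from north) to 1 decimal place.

066.9°

Taking east as x and north as y: small plane velocity = (149.000, 0.000) km/h; light aircraft velocity = (-110.379, -110.379) km/h.
Velocity of small plane relative to light aircraft = (149.000, 0.000) − (-110.379, -110.379) = (259.379, 110.379) km/h.
Bearing = atan2(259.38, 110.38) = 66.95° clockwise from north.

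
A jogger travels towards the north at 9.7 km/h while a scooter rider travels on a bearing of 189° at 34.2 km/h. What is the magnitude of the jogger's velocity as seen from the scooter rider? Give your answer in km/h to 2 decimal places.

Taking east as x and north as y: jogger velocity = (0.000, 9.700) km/h; scooter rider velocity = (-5.350, -33.779) km/h.
Velocity of jogger relative to scooter rider = (0.000, 9.700) − (-5.350, -33.779) = (5.350, 43.479) km/h.
Magnitude = |(5.350, 43.479)| = 43.807 km/h.

43.81 km/h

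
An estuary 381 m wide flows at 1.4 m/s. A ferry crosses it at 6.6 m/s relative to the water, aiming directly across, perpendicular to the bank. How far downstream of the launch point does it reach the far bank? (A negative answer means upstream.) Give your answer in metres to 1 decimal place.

80.8 m

Perpendicular speed = 6.600 m/s; crossing time = 381 / 6.600 = 57.727 s.
Net downstream speed = 1.400 m/s.
Drift = 1.400 × 57.727 = 80.818 m (downstream).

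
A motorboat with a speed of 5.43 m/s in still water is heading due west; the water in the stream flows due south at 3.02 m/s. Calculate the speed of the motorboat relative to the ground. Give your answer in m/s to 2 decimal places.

Taking east as x and north as y: velocity relative to the water = (-5.430, 0.000) m/s; the water relative to ground = (0.000, -3.020) m/s.
Velocity relative to ground = (-5.430, 0.000) + (0.000, -3.020) = (-5.430, -3.020) m/s.
Speed = |(-5.430, -3.020)| = 6.213 m/s.

6.21 m/s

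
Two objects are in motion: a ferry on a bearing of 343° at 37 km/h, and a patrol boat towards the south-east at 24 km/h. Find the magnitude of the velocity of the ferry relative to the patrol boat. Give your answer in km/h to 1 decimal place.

59.3 km/h

Taking east as x and north as y: ferry velocity = (-10.818, 35.383) km/h; patrol boat velocity = (16.971, -16.971) km/h.
Velocity of ferry relative to patrol boat = (-10.818, 35.383) − (16.971, -16.971) = (-27.788, 52.354) km/h.
Magnitude = |(-27.788, 52.354)| = 59.272 km/h.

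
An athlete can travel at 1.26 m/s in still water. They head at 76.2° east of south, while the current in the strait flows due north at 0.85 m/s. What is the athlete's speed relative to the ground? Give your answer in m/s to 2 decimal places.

1.34 m/s

Taking east as x and north as y: velocity relative to the water = (1.224, -0.301) m/s; the water relative to ground = (0.000, 0.850) m/s.
Velocity relative to ground = (1.224, -0.301) + (0.000, 0.850) = (1.224, 0.549) m/s.
Speed = |(1.224, 0.549)| = 1.341 m/s.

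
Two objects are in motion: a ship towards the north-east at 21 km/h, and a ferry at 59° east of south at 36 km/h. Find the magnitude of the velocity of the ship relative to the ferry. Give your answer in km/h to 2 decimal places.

Taking east as x and north as y: ship velocity = (14.849, 14.849) km/h; ferry velocity = (30.858, -18.541) km/h.
Velocity of ship relative to ferry = (14.849, 14.849) − (30.858, -18.541) = (-16.009, 33.391) km/h.
Magnitude = |(-16.009, 33.391)| = 37.030 km/h.

37.03 km/h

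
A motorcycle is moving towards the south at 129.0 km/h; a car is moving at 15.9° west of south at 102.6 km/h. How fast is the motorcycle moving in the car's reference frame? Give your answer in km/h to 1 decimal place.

Taking east as x and north as y: motorcycle velocity = (0.000, -129.000) km/h; car velocity = (-28.108, -98.675) km/h.
Velocity of motorcycle relative to car = (0.000, -129.000) − (-28.108, -98.675) = (28.108, -30.325) km/h.
Magnitude = |(28.108, -30.325)| = 41.348 km/h.

41.3 km/h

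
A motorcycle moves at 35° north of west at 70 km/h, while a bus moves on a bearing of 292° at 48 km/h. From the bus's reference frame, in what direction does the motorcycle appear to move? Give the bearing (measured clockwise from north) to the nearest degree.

330°

Taking east as x and north as y: motorcycle velocity = (-57.341, 40.150) km/h; bus velocity = (-44.505, 17.981) km/h.
Velocity of motorcycle relative to bus = (-57.341, 40.150) − (-44.505, 17.981) = (-12.836, 22.169) km/h.
Bearing = atan2(-12.84, 22.17) = 329.93° clockwise from north.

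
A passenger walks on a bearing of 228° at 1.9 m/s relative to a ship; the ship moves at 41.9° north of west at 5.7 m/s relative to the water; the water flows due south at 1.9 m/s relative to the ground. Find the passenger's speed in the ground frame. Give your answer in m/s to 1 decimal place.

In east/north components (m/s): passenger relative to ship = (-1.412, -1.271); ship relative to water = (-4.243, 3.807); water relative to ground = (0.000, -1.900).
Sum = (-5.655, 0.635) m/s.
Speed = |(-5.655, 0.635)| = 5.690 m/s.

5.7 m/s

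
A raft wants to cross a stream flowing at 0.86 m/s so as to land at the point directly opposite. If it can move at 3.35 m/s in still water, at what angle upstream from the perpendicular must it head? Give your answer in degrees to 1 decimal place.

14.9°

To cancel the current, the upstream component of the raft's velocity must equal the flow: 3.35 sin θ = 0.86.
sin θ = 0.86 / 3.35 = 0.2567.
θ = arcsin(0.2567) = 14.875°.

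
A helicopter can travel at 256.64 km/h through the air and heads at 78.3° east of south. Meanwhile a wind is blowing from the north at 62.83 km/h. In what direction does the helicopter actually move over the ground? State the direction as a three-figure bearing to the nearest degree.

115°

Taking east as x and north as y: velocity relative to the air = (251.308, -52.043) km/h; the air relative to ground = (0.000, -62.830) km/h.
Velocity relative to ground = (251.308, -52.043) + (0.000, -62.830) = (251.308, -114.873) km/h.
Bearing = atan2(251.31, -114.87) = 114.57° clockwise from north.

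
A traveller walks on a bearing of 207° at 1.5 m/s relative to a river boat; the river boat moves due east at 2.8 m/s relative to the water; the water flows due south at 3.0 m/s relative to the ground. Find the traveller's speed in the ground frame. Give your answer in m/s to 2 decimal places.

4.83 m/s

In east/north components (m/s): traveller relative to river boat = (-0.681, -1.337); river boat relative to water = (2.800, 0.000); water relative to ground = (0.000, -3.000).
Sum = (2.119, -4.337) m/s.
Speed = |(2.119, -4.337)| = 4.827 m/s.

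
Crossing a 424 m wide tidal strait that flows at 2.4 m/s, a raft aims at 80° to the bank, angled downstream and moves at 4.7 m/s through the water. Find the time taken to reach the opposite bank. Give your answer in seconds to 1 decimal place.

The component of the raft's velocity perpendicular to the bank is 4.7 × sin 80° = 4.629 m/s.
The flow acts along the bank and has no component across it.
Time = 424 / 4.629 = 91.604 s.

91.6 s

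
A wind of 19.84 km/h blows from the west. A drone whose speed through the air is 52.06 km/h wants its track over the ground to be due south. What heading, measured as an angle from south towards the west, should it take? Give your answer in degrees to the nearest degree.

The wind pushes perpendicular to the desired track; the heading must have a component into the wind equal to 19.84 km/h: 52.06 sin θ = 19.84.
sin θ = 0.3811, so θ = 22.402°.

22°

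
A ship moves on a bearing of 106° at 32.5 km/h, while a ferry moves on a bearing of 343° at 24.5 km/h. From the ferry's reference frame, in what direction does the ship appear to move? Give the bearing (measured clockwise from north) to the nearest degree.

Taking east as x and north as y: ship velocity = (31.241, -8.958) km/h; ferry velocity = (-7.163, 23.429) km/h.
Velocity of ship relative to ferry = (31.241, -8.958) − (-7.163, 23.429) = (38.404, -32.388) km/h.
Bearing = atan2(38.40, -32.39) = 130.14° clockwise from north.

130°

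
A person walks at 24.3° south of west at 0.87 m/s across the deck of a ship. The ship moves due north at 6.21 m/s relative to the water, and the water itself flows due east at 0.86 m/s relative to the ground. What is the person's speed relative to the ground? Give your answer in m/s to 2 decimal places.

5.85 m/s

In east/north components (m/s): person relative to ship = (-0.793, -0.358); ship relative to water = (0.000, 6.210); water relative to ground = (0.860, 0.000).
Sum = (0.067, 5.852) m/s.
Speed = |(0.067, 5.852)| = 5.852 m/s.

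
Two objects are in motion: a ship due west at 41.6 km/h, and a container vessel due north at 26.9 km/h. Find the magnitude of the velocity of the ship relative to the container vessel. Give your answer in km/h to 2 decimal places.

49.54 km/h

Taking east as x and north as y: ship velocity = (-41.600, 0.000) km/h; container vessel velocity = (0.000, 26.900) km/h.
Velocity of ship relative to container vessel = (-41.600, 0.000) − (0.000, 26.900) = (-41.600, -26.900) km/h.
Magnitude = |(-41.600, -26.900)| = 49.540 km/h.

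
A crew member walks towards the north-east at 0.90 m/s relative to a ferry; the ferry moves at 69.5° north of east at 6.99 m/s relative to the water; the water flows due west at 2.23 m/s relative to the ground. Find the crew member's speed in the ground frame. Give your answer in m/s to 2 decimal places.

7.23 m/s

In east/north components (m/s): crew member relative to ferry = (0.636, 0.636); ferry relative to water = (2.448, 6.547); water relative to ground = (-2.230, 0.000).
Sum = (0.854, 7.184) m/s.
Speed = |(0.854, 7.184)| = 7.234 m/s.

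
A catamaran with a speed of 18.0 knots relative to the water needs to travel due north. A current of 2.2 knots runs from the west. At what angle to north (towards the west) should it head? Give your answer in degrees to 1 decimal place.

The current pushes perpendicular to the desired track; the heading must have a component into the current equal to 2.2 knots: 18.0 sin θ = 2.2.
sin θ = 0.1222, so θ = 7.020°.

7.0°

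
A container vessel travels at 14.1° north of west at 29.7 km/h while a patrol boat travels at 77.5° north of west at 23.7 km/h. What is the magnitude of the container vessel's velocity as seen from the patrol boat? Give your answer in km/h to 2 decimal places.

Taking east as x and north as y: container vessel velocity = (-28.805, 7.235) km/h; patrol boat velocity = (-5.130, 23.138) km/h.
Velocity of container vessel relative to patrol boat = (-28.805, 7.235) − (-5.130, 23.138) = (-23.676, -15.903) km/h.
Magnitude = |(-23.676, -15.903)| = 28.521 km/h.

28.52 km/h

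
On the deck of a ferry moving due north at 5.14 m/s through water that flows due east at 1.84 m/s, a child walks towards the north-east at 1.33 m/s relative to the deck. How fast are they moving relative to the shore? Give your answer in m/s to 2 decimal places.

6.69 m/s

In east/north components (m/s): child relative to ferry = (0.940, 0.940); ferry relative to water = (0.000, 5.140); water relative to ground = (1.840, 0.000).
Sum = (2.780, 6.080) m/s.
Speed = |(2.780, 6.080)| = 6.686 m/s.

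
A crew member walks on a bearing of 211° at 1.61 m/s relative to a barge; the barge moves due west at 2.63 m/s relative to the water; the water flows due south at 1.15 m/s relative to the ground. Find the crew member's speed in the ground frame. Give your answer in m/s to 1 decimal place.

4.3 m/s

In east/north components (m/s): crew member relative to barge = (-0.829, -1.380); barge relative to water = (-2.630, 0.000); water relative to ground = (0.000, -1.150).
Sum = (-3.459, -2.530) m/s.
Speed = |(-3.459, -2.530)| = 4.286 m/s.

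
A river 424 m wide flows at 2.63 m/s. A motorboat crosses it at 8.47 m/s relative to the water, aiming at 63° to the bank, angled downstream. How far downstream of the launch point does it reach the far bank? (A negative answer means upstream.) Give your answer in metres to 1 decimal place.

363.8 m

Perpendicular speed = 7.547 m/s; crossing time = 424 / 7.547 = 56.183 s.
Net downstream speed = 6.475 m/s.
Drift = 6.475 × 56.183 = 363.799 m (downstream).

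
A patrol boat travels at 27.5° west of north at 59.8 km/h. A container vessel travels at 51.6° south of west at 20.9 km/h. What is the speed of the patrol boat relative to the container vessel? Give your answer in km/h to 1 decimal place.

Taking east as x and north as y: patrol boat velocity = (-27.613, 53.043) km/h; container vessel velocity = (-12.982, -16.379) km/h.
Velocity of patrol boat relative to container vessel = (-27.613, 53.043) − (-12.982, -16.379) = (-14.631, 69.422) km/h.
Magnitude = |(-14.631, 69.422)| = 70.947 km/h.

70.9 km/h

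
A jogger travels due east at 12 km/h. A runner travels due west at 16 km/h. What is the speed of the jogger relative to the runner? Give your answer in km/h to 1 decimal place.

28.0 km/h

Taking east as x and north as y: jogger velocity = (12.000, 0.000) km/h; runner velocity = (-16.000, 0.000) km/h.
Velocity of jogger relative to runner = (12.000, 0.000) − (-16.000, 0.000) = (28.000, 0.000) km/h.
Magnitude = |(28.000, 0.000)| = 28.000 km/h.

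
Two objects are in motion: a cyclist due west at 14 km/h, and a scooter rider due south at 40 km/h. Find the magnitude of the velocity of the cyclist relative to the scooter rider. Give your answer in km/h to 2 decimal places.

Taking east as x and north as y: cyclist velocity = (-14.000, 0.000) km/h; scooter rider velocity = (0.000, -40.000) km/h.
Velocity of cyclist relative to scooter rider = (-14.000, 0.000) − (0.000, -40.000) = (-14.000, 40.000) km/h.
Magnitude = |(-14.000, 40.000)| = 42.379 km/h.

42.38 km/h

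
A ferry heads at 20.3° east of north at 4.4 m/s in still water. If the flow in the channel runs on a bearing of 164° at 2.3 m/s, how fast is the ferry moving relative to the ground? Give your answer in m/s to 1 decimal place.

2.9 m/s

Taking east as x and north as y: velocity relative to the water = (1.527, 4.127) m/s; the water relative to ground = (0.634, -2.211) m/s.
Velocity relative to ground = (1.527, 4.127) + (0.634, -2.211) = (2.160, 1.916) m/s.
Speed = |(2.160, 1.916)| = 2.888 m/s.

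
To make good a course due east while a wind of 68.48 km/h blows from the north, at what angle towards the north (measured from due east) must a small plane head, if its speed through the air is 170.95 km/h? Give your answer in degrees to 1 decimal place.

23.6°

The wind pushes perpendicular to the desired track; the heading must have a component into the wind equal to 68.48 km/h: 170.95 sin θ = 68.48.
sin θ = 0.4006, so θ = 23.615°.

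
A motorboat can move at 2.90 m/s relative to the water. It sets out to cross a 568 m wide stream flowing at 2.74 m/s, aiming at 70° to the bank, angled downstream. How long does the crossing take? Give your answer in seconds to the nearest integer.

The component of the motorboat's velocity perpendicular to the bank is 2.90 × sin 70° = 2.725 m/s.
Only the cross-stream component determines the crossing time; the current contributes nothing perpendicular to the bank.
Time = 568 / 2.725 = 208.432 s.

208 s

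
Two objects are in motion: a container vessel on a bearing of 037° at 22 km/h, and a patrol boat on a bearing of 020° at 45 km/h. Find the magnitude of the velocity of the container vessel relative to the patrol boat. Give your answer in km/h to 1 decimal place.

24.8 km/h

Taking east as x and north as y: container vessel velocity = (13.240, 17.570) km/h; patrol boat velocity = (15.391, 42.286) km/h.
Velocity of container vessel relative to patrol boat = (13.240, 17.570) − (15.391, 42.286) = (-2.151, -24.716) km/h.
Magnitude = |(-2.151, -24.716)| = 24.810 km/h.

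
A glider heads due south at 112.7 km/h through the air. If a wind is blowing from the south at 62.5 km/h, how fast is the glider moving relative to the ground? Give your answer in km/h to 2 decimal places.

50.20 km/h

Taking east as x and north as y: velocity relative to the air = (0.000, -112.700) km/h; the air relative to ground = (0.000, 62.500) km/h.
Velocity relative to ground = (0.000, -112.700) + (0.000, 62.500) = (0.000, -50.200) km/h.
Speed = |(0.000, -50.200)| = 50.200 km/h.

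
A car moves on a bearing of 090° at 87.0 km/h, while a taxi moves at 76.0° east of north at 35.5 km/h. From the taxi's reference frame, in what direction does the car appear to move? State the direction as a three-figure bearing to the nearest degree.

099°

Taking east as x and north as y: car velocity = (87.000, 0.000) km/h; taxi velocity = (34.445, 8.588) km/h.
Velocity of car relative to taxi = (87.000, 0.000) − (34.445, 8.588) = (52.555, -8.588) km/h.
Bearing = atan2(52.55, -8.59) = 99.28° clockwise from north.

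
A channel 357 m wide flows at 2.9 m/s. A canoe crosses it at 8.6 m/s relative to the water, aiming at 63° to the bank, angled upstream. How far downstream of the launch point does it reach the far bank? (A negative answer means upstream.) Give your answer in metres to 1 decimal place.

Perpendicular speed = 7.663 m/s; crossing time = 357 / 7.663 = 46.590 s.
Net downstream speed = -1.004 m/s.
Drift = -1.004 × 46.590 = -46.791 m (upstream).

-46.8 m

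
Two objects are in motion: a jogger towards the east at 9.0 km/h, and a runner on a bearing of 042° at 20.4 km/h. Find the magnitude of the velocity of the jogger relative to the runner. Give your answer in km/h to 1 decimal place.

15.9 km/h

Taking east as x and north as y: jogger velocity = (9.000, 0.000) km/h; runner velocity = (13.650, 15.160) km/h.
Velocity of jogger relative to runner = (9.000, 0.000) − (13.650, 15.160) = (-4.650, -15.160) km/h.
Magnitude = |(-4.650, -15.160)| = 15.857 km/h.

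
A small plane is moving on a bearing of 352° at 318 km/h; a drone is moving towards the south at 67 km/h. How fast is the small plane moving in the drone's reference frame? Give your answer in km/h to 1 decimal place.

384.5 km/h

Taking east as x and north as y: small plane velocity = (-44.257, 314.905) km/h; drone velocity = (0.000, -67.000) km/h.
Velocity of small plane relative to drone = (-44.257, 314.905) − (0.000, -67.000) = (-44.257, 381.905) km/h.
Magnitude = |(-44.257, 381.905)| = 384.461 km/h.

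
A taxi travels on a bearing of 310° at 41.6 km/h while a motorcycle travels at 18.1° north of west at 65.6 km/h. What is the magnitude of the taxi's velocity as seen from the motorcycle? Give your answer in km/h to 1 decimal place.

Taking east as x and north as y: taxi velocity = (-31.867, 26.740) km/h; motorcycle velocity = (-62.354, 20.380) km/h.
Velocity of taxi relative to motorcycle = (-31.867, 26.740) − (-62.354, 20.380) = (30.486, 6.360) km/h.
Magnitude = |(30.486, 6.360)| = 31.143 km/h.

31.1 km/h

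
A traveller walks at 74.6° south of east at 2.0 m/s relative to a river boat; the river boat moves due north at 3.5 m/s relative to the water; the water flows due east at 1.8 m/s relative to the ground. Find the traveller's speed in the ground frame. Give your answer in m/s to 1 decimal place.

In east/north components (m/s): traveller relative to river boat = (0.531, -1.928); river boat relative to water = (0.000, 3.500); water relative to ground = (1.800, 0.000).
Sum = (2.331, 1.572) m/s.
Speed = |(2.331, 1.572)| = 2.812 m/s.

2.8 m/s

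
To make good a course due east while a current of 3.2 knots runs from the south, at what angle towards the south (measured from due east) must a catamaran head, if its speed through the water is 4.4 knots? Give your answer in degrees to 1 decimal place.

46.7°

The current pushes perpendicular to the desired track; the heading must have a component into the current equal to 3.2 knots: 4.4 sin θ = 3.2.
sin θ = 0.7273, so θ = 46.658°.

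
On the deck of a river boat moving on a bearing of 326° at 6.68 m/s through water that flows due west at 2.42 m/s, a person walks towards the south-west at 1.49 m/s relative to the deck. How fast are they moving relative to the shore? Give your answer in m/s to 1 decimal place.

In east/north components (m/s): person relative to river boat = (-1.054, -1.054); river boat relative to water = (-3.735, 5.538); water relative to ground = (-2.420, 0.000).
Sum = (-7.209, 4.484) m/s.
Speed = |(-7.209, 4.484)| = 8.490 m/s.

8.5 m/s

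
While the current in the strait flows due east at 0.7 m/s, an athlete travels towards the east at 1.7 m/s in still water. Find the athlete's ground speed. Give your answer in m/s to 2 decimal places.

2.40 m/s

Taking east as x and north as y: velocity relative to the water = (1.700, 0.000) m/s; the water relative to ground = (0.700, 0.000) m/s.
Velocity relative to ground = (1.700, 0.000) + (0.700, 0.000) = (2.400, 0.000) m/s.
Speed = |(2.400, 0.000)| = 2.400 m/s.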